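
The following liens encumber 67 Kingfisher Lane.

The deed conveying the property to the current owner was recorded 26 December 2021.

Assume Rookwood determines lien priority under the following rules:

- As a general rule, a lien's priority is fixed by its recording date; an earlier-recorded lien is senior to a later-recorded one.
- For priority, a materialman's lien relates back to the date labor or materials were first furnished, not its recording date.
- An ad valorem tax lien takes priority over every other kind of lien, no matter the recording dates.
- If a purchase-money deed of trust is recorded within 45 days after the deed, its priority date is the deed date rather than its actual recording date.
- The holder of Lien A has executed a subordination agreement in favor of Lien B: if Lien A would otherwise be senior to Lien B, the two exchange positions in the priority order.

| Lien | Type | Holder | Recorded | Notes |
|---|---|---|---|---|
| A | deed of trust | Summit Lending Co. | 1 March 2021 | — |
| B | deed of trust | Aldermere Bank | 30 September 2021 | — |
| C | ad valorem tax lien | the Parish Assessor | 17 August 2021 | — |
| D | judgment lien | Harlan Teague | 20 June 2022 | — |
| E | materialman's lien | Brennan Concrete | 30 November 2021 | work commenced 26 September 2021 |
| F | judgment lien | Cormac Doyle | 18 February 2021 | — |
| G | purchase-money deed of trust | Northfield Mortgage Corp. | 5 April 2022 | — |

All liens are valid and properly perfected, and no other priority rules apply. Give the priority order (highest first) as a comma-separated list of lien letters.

Effective dates: E's effective date is 26 September 2021, when work began; G was recorded 100 days after the deed — beyond 45 days — so no relation-back applies.
C is an ad valorem tax lien, so it outranks all other liens regardless of date.
Remaining liens by effective date: F (18 February 2021), A (1 March 2021), E (26 September 2021), B (30 September 2021), G (5 April 2022), D (20 June 2022).
Because A would otherwise rank above B, the subordination swaps them.

C, F, B, E, A, G, D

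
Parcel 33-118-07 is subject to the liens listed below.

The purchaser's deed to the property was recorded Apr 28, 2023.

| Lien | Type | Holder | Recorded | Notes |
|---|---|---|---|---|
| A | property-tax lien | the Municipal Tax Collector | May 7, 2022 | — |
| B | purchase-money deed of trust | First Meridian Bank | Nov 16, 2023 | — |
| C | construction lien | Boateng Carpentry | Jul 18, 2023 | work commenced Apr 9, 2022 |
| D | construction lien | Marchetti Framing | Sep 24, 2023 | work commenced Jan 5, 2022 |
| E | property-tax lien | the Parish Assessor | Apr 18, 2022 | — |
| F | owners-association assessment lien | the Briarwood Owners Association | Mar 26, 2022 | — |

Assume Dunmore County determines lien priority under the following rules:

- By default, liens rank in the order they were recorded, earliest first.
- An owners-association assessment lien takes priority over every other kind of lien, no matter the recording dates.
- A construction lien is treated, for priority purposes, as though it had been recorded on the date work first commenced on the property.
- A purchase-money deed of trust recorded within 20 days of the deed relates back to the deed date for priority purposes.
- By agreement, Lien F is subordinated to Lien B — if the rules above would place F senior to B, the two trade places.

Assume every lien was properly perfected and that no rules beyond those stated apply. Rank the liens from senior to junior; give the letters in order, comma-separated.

B, D, C, E, A, F

Effective dates after the stated exceptions: B was recorded 202 days after the deed, outside the 20-day window, so it keeps its recording date; C relates back to Apr 9, 2022 (work commenced); D is treated as recorded Jan 5, 2022, the work-commencement date.
F is an owners-association assessment lien and takes priority over every other lien.
Ordering the rest by effective date: D (Jan 5, 2022), C (Apr 9, 2022), E (Apr 18, 2022), A (May 7, 2022), B (Nov 16, 2023).
Because F would otherwise rank above B, the subordination swaps them.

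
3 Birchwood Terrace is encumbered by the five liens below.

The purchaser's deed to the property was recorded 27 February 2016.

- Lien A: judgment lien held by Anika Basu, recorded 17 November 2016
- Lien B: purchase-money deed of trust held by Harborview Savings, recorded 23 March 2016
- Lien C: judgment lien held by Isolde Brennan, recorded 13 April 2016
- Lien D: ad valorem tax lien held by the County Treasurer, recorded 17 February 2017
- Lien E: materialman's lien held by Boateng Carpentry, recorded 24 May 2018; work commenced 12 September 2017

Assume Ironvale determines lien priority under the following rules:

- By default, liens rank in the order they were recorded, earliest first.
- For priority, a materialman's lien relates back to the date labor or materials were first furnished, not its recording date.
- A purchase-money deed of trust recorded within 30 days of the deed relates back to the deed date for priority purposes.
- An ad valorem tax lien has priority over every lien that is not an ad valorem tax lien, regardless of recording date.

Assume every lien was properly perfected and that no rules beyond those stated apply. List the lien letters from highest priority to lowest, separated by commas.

Adjusting effective dates: B was recorded within the 30-day window, so its effective date is the deed date 27 February 2016; E is treated as recorded 12 September 2017, the work-commencement date.
As an ad valorem tax lien, D is senior to every other lien.
The other liens, earliest effective date first: B (27 February 2016), C (13 April 2016), A (17 November 2016), E (12 September 2017).

D, B, C, A, E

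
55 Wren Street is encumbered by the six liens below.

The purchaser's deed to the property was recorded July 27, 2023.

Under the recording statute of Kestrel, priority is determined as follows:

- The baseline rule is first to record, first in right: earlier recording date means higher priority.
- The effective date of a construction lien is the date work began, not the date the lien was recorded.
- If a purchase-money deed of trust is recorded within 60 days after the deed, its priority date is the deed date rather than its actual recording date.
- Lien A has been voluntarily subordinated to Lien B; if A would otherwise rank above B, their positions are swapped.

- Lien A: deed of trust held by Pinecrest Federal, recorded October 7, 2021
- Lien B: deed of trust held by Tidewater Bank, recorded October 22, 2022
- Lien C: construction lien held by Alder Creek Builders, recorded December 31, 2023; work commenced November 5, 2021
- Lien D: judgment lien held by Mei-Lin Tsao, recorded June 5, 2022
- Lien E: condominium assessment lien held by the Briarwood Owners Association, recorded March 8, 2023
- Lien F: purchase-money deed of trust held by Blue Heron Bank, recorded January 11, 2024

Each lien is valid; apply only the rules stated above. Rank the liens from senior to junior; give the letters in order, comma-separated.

B, C, D, A, E, F

Adjusting effective dates: C's effective date is November 5, 2021, when work began; F was recorded 168 days after the deed, outside the 60-day window, so it keeps its recording date.
Sorted by effective date: A (October 7, 2021), C (November 5, 2021), D (June 5, 2022), B (October 22, 2022), E (March 8, 2023), F (January 11, 2024).
Because A would otherwise rank above B, the subordination swaps them.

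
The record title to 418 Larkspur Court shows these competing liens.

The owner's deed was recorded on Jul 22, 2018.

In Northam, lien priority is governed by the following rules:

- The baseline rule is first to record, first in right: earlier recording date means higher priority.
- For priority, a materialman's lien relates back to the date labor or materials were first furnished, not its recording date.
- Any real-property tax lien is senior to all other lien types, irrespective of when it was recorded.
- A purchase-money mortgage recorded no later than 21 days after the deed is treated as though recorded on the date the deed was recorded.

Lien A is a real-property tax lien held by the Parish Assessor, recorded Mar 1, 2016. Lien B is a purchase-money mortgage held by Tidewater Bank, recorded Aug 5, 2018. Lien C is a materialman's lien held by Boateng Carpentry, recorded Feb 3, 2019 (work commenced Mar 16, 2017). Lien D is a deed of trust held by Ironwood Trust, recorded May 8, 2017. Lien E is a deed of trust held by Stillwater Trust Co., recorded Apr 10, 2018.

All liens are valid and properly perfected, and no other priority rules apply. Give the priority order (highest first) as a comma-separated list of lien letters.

Effective dates after the stated exceptions: B was recorded within the 21-day window, so its effective date is the deed date Jul 22, 2018; C relates back to Mar 16, 2017 (work commenced).
As a real-property tax lien, A is senior to every other lien.
Among the remaining liens, by effective date: C (Mar 16, 2017), D (May 8, 2017), E (Apr 10, 2018), B (Jul 22, 2018).

A, C, D, E, B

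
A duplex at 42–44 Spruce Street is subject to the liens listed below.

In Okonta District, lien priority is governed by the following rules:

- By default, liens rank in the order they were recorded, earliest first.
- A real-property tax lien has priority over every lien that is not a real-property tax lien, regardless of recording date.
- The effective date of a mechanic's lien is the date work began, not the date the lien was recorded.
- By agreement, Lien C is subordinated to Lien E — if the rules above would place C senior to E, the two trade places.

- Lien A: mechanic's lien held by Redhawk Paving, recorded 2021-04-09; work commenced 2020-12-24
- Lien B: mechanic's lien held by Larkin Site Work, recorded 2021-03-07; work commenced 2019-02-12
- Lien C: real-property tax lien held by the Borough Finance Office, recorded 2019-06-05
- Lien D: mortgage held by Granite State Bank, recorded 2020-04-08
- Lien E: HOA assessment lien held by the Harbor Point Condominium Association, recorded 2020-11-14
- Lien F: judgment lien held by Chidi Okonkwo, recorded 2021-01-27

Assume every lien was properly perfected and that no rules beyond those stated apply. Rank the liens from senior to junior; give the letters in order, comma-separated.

Effective dates: A's effective date is 2020-12-24, when work began; B relates back to 2019-02-12 (work commenced).
C is a real-property tax lien, so it outranks all other liens regardless of date.
Remaining liens by effective date: B (2019-02-12), D (2020-04-08), E (2020-11-14), A (2020-12-24), F (2021-01-27).
Because C would otherwise rank above E, the subordination swaps them.

E, B, D, C, A, F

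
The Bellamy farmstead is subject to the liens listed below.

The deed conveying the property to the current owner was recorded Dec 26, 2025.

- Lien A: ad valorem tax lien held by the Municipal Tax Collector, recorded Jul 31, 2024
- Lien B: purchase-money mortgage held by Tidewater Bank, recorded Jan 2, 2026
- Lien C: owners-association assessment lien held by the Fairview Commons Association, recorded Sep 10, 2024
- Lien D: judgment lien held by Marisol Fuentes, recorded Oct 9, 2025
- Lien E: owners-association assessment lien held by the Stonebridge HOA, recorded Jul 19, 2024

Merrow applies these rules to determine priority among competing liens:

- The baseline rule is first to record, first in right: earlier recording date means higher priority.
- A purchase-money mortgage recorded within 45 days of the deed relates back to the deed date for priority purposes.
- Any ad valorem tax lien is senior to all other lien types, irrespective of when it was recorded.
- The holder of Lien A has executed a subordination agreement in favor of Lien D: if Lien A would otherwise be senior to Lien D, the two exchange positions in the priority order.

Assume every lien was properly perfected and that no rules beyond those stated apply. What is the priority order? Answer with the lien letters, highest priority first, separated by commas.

Effective dates: B relates back to the deed date Dec 26, 2025.
A is an ad valorem tax lien and takes priority over every other lien.
The other liens, earliest effective date first: E (Jul 19, 2024), C (Sep 10, 2024), D (Oct 9, 2025), B (Dec 26, 2025).
A would otherwise be senior to D, so under the subordination agreement A and D exchange positions.

D, E, C, A, B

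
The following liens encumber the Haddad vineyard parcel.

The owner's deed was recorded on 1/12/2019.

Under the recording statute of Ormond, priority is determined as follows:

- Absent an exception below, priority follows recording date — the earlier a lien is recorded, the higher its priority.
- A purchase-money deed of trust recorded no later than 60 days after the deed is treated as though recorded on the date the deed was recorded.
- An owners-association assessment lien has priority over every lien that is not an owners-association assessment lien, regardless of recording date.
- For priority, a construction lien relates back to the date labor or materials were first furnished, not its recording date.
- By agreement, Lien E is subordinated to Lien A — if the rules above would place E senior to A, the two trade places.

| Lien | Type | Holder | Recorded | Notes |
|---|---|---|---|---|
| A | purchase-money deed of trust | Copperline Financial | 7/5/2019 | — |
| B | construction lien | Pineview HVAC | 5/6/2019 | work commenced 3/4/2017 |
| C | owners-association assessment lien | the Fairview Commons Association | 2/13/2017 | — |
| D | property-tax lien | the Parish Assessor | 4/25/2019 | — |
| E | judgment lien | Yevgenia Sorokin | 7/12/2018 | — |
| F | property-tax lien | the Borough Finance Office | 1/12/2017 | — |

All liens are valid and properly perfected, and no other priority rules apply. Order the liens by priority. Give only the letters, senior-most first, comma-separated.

C, F, B, A, D, E

First, effective dates: A was recorded 174 days after the deed, outside the 60-day window, so it keeps its recording date; B relates back to 3/4/2017 (work commenced).
C is an owners-association assessment lien and takes priority over every other lien.
Ordering the rest by effective date: F (1/12/2017), B (3/4/2017), E (7/12/2018), D (4/25/2019), A (7/5/2019).
E is senior to A before the subordination, so the two trade places.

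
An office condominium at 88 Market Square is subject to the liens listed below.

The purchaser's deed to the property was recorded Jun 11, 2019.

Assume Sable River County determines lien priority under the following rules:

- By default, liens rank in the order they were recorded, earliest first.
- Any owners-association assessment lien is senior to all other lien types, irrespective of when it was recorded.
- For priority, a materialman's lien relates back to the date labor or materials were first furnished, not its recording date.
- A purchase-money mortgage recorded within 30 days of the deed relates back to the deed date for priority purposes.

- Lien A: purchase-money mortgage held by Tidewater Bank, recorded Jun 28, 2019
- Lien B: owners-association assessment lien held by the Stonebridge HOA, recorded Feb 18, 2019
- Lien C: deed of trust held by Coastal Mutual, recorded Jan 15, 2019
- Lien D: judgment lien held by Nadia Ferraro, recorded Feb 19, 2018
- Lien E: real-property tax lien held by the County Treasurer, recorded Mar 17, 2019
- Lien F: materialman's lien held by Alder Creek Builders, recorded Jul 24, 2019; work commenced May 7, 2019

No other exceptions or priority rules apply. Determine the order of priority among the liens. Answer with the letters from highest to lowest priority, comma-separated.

B, D, C, E, F, A

Effective dates after the stated exceptions: A was recorded within the 30-day window, so its effective date is the deed date Jun 11, 2019; F relates back to May 7, 2019 (work commenced).
B is an owners-association assessment lien and takes priority over every other lien.
Remaining liens by effective date: D (Feb 19, 2018), C (Jan 15, 2019), E (Mar 17, 2019), F (May 7, 2019), A (Jun 11, 2019).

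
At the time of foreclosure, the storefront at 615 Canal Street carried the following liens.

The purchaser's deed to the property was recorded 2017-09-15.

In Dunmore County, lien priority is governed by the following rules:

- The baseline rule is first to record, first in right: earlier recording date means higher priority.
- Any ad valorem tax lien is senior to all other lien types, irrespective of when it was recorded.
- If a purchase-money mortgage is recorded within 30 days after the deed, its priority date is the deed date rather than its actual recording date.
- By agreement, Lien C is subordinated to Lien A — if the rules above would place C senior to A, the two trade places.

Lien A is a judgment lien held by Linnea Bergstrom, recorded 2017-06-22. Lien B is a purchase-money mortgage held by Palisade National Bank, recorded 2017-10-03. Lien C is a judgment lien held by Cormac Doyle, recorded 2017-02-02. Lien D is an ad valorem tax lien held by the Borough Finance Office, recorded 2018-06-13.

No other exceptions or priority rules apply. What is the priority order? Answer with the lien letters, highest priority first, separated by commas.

First, effective dates: B relates back to the deed date 2017-09-15.
D is an ad valorem tax lien, so it outranks all other liens regardless of date.
Remaining liens by effective date: C (2017-02-02), A (2017-06-22), B (2017-09-15).
C is senior to A before the subordination, so the two trade places.

D, A, C, B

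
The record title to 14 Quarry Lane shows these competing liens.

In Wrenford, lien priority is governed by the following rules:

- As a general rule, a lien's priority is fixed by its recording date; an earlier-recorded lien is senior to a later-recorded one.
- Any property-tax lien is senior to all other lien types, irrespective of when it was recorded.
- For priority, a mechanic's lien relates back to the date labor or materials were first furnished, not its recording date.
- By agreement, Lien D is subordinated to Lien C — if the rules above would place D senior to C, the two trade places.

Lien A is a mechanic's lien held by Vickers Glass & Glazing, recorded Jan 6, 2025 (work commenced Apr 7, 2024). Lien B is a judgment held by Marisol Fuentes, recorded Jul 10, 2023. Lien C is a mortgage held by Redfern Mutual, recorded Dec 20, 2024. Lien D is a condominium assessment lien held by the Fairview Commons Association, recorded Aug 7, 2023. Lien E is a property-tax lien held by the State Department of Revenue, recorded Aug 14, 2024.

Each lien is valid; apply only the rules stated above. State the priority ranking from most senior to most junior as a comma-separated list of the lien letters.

E, B, C, A, D

Effective dates after the stated exceptions: A relates back to Apr 7, 2024 (work commenced).
E is a property-tax lien, so it outranks all other liens regardless of date.
Remaining liens by effective date: B (Jul 10, 2023), D (Aug 7, 2023), A (Apr 7, 2024), C (Dec 20, 2024).
D would otherwise be senior to C, so under the subordination agreement D and C exchange positions.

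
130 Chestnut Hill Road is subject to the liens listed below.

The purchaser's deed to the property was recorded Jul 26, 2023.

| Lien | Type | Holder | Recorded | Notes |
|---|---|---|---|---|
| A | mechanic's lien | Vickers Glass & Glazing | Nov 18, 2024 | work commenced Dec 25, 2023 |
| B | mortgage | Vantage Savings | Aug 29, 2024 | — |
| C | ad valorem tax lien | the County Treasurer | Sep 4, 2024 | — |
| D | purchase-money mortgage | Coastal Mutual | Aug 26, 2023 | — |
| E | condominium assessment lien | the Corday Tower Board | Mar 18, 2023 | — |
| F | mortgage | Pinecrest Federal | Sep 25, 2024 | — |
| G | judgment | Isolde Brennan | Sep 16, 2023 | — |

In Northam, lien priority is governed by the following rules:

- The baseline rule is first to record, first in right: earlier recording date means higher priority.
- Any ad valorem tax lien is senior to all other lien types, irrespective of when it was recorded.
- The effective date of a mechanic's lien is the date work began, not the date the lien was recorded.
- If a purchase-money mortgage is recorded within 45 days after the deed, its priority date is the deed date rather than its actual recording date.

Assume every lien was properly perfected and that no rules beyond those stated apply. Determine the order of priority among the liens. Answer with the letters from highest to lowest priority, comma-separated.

Effective dates: A relates back to Dec 25, 2023 (work commenced); D relates back to the deed date Jul 26, 2023.
C is an ad valorem tax lien, so it outranks all other liens regardless of date.
The other liens, earliest effective date first: E (Mar 18, 2023), D (Jul 26, 2023), G (Sep 16, 2023), A (Dec 25, 2023), B (Aug 29, 2024), F (Sep 25, 2024).

C, E, D, G, A, B, F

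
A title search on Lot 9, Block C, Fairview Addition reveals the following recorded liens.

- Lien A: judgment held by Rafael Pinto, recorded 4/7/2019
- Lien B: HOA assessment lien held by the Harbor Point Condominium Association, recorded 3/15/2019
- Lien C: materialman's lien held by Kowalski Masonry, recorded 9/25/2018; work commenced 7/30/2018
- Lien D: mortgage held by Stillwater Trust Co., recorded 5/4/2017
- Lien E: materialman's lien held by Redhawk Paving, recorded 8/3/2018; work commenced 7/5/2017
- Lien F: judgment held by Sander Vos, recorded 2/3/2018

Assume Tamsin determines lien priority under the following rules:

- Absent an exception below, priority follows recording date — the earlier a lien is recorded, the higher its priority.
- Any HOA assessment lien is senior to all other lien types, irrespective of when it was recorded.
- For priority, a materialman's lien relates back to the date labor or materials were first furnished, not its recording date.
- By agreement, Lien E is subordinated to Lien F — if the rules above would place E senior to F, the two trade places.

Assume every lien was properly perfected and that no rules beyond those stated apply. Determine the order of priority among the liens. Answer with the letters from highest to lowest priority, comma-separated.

First, effective dates: C is treated as recorded 7/30/2018, the work-commencement date; E is treated as recorded 7/5/2017, the work-commencement date.
As an HOA assessment lien, B is senior to every other lien.
Among the remaining liens, by effective date: D (5/4/2017), E (7/5/2017), F (2/3/2018), C (7/30/2018), A (4/7/2019).
Because E would otherwise rank above F, the subordination swaps them.

B, D, F, E, C, A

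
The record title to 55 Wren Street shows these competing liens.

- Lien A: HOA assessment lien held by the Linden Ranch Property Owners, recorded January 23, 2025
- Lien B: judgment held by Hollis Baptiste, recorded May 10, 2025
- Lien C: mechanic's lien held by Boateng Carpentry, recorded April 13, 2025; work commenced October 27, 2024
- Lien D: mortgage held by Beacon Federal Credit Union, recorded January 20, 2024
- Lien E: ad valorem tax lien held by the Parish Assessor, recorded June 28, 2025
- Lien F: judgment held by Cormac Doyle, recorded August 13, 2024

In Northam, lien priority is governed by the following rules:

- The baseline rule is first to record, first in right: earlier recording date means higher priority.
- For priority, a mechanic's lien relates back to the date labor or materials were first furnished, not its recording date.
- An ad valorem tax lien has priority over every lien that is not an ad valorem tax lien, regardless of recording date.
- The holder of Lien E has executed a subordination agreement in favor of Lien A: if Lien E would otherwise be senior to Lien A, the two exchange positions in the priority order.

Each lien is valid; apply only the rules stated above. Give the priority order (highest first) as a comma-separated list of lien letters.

A, D, F, C, E, B

Effective dates: C's effective date is October 27, 2024, when work began.
As an ad valorem tax lien, E is senior to every other lien.
Among the remaining liens, by effective date: D (January 20, 2024), F (August 13, 2024), C (October 27, 2024), A (January 23, 2025), B (May 10, 2025).
E would otherwise be senior to A, so under the subordination agreement E and A exchange positions.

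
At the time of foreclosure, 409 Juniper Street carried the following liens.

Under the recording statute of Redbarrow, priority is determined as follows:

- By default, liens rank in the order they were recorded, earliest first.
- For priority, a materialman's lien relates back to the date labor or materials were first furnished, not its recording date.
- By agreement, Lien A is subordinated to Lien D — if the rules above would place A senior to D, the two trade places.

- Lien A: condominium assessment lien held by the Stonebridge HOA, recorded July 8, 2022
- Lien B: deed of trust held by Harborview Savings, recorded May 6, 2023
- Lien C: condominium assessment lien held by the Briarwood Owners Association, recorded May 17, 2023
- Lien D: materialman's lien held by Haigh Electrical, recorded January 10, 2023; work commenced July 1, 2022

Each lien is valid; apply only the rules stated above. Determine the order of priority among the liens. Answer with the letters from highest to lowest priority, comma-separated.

Effective dates after the stated exceptions: D's effective date is July 1, 2022, when work began.
By effective date, earliest first: D (July 1, 2022), A (July 8, 2022), B (May 6, 2023), C (May 17, 2023).
A is already junior to D, so the subordination agreement changes nothing.

D, A, B, C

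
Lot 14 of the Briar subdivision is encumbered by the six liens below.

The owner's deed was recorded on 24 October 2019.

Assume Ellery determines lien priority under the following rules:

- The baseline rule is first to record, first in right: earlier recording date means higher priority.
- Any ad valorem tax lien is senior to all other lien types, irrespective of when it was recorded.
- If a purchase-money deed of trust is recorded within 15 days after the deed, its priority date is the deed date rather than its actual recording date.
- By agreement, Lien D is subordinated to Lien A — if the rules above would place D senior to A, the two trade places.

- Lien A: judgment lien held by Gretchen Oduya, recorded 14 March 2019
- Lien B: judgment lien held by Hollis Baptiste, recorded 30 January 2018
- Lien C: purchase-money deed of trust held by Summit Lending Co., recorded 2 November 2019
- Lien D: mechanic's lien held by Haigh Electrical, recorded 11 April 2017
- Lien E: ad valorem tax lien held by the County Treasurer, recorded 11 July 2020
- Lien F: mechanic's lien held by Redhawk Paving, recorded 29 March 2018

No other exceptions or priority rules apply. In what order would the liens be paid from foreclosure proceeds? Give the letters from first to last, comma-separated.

E, A, B, F, D, C

First, effective dates: C relates back to the deed date 24 October 2019.
E is an ad valorem tax lien, so it outranks all other liens regardless of date.
Ordering the rest by effective date: D (11 April 2017), B (30 January 2018), F (29 March 2018), A (14 March 2019), C (24 October 2019).
D would otherwise be senior to A, so under the subordination agreement D and A exchange positions.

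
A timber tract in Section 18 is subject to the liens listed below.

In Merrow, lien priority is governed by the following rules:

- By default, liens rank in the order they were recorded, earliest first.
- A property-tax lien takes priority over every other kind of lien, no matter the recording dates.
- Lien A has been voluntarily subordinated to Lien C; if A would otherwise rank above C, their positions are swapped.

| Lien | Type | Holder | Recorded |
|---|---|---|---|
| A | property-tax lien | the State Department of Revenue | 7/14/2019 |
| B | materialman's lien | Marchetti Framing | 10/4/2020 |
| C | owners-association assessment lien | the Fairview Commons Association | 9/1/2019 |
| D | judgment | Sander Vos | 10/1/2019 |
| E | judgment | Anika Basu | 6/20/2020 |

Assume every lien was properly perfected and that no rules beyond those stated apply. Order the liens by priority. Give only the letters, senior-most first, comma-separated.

C, A, D, E, B

A is a property-tax lien and takes priority over every other lien.
Among the remaining liens, by effective date: C (9/1/2019), D (10/1/2019), E (6/20/2020), B (10/4/2020).
A is senior to C before the subordination, so the two trade places.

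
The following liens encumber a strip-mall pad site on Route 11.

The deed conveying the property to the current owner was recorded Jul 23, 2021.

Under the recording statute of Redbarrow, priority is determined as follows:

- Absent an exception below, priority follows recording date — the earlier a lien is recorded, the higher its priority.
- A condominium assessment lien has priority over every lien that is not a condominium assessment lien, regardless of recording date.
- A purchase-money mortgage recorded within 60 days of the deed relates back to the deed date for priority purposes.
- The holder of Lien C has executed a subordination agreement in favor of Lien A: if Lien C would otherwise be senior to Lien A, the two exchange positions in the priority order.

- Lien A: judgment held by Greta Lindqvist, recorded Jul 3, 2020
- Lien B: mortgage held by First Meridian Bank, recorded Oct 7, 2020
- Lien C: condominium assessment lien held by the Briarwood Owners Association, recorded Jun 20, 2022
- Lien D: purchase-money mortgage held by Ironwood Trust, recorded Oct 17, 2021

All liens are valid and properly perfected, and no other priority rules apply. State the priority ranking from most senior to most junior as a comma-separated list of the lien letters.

A, C, B, D

First, effective dates: D missed the 60-day window (86 days after the deed), so its recording date stands.
C is a condominium assessment lien, so it outranks all other liens regardless of date.
Ordering the rest by effective date: A (Jul 3, 2020), B (Oct 7, 2020), D (Oct 17, 2021).
Because C would otherwise rank above A, the subordination swaps them.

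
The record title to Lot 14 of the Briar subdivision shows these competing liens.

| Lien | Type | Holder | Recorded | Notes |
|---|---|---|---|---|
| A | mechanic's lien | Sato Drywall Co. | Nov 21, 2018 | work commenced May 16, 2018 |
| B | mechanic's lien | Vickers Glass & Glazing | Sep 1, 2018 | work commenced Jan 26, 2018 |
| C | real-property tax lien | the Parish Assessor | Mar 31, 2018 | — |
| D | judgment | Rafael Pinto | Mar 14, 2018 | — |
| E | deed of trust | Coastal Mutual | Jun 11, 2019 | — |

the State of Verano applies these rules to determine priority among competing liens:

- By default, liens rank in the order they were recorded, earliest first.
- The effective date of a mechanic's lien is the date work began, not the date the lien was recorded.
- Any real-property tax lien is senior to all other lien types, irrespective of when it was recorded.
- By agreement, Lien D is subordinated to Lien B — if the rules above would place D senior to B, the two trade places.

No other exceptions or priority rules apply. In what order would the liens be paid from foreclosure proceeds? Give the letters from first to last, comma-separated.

Effective dates: A is treated as recorded May 16, 2018, the work-commencement date; B is treated as recorded Jan 26, 2018, the work-commencement date.
C is a real-property tax lien, so it outranks all other liens regardless of date.
The other liens, earliest effective date first: B (Jan 26, 2018), D (Mar 14, 2018), A (May 16, 2018), E (Jun 11, 2019).
D already ranks below B; the subordination has no effect.

C, B, D, A, E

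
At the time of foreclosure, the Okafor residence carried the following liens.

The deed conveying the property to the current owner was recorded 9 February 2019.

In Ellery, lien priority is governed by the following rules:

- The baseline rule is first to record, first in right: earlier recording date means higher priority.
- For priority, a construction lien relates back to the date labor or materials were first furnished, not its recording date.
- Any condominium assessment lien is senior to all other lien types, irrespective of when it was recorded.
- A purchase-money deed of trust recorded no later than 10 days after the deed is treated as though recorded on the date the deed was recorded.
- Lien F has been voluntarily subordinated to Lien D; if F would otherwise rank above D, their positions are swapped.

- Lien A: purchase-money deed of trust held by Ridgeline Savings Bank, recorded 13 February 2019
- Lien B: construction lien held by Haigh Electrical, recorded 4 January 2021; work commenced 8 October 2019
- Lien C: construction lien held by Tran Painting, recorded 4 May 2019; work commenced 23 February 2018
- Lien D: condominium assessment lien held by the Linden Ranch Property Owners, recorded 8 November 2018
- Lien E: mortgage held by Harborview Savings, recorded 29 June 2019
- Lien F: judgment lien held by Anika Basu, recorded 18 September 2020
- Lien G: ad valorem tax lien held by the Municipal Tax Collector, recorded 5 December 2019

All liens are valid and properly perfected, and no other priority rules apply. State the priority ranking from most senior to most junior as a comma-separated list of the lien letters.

D, C, A, E, B, G, F

Effective dates: A's effective date is the deed date, 9 February 2019; B is treated as recorded 8 October 2019, the work-commencement date; C is treated as recorded 23 February 2018, the work-commencement date.
D is a condominium assessment lien, so it outranks all other liens regardless of date.
Remaining liens by effective date: C (23 February 2018), A (9 February 2019), E (29 June 2019), B (8 October 2019), G (5 December 2019), F (18 September 2020).
Since F is not senior to D, the subordination leaves the order unchanged.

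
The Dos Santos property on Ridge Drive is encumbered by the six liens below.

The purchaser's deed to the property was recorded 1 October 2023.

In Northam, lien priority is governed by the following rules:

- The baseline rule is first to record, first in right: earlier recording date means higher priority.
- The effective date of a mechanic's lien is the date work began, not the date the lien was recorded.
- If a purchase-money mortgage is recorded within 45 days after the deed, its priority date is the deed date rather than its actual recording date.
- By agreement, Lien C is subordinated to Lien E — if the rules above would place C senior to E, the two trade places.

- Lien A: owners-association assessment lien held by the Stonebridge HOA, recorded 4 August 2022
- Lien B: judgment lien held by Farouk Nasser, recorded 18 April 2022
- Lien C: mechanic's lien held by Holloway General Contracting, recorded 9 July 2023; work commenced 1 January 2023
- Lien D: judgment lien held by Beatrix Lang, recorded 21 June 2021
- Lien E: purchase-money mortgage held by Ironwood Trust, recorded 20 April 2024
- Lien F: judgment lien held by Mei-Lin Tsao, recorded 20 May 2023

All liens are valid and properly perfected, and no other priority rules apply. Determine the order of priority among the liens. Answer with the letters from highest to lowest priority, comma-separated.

D, B, A, E, F, C

First, effective dates: C is treated as recorded 1 January 2023, the work-commencement date; E missed the 45-day window (202 days after the deed), so its recording date stands.
By effective date: D (21 June 2021), B (18 April 2022), A (4 August 2022), C (1 January 2023), F (20 May 2023), E (20 April 2024).
The subordination applies — C was senior to E — so C and E swap.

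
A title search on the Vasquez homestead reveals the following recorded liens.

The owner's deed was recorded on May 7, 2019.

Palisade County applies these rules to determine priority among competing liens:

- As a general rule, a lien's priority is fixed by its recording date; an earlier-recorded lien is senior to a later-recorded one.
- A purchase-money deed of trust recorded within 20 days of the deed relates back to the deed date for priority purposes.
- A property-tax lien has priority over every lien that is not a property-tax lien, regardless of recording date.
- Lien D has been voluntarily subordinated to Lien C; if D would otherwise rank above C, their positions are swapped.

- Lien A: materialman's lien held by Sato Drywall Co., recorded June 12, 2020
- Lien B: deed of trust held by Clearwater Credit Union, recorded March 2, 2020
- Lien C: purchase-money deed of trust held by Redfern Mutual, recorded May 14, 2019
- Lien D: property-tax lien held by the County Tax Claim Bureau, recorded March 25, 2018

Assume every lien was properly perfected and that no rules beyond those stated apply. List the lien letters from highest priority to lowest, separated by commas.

C, D, B, A

Effective dates: C's effective date is the deed date, May 7, 2019.
D, as a property-tax lien, has superpriority and ranks first.
Among the remaining liens, by effective date: C (May 7, 2019), B (March 2, 2020), A (June 12, 2020).
Because D would otherwise rank above C, the subordination swaps them.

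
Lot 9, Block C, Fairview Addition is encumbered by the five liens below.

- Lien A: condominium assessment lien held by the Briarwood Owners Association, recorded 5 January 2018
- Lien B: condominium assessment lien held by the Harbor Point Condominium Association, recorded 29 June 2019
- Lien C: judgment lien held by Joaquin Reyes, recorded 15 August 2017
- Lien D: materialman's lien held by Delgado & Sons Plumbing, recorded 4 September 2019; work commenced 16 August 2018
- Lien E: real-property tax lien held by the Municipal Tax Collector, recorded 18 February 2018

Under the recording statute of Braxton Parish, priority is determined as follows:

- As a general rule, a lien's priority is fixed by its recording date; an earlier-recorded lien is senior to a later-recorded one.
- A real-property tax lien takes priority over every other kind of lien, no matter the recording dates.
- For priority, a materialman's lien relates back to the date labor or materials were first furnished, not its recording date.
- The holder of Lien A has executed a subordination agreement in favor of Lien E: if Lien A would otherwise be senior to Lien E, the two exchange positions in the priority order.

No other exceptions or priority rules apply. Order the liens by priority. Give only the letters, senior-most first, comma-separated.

First, effective dates: D is treated as recorded 16 August 2018, the work-commencement date.
E, as a real-property tax lien, has superpriority and ranks first.
Remaining liens by effective date: C (15 August 2017), A (5 January 2018), D (16 August 2018), B (29 June 2019).
A already ranks below E; the subordination has no effect.

E, C, A, D, B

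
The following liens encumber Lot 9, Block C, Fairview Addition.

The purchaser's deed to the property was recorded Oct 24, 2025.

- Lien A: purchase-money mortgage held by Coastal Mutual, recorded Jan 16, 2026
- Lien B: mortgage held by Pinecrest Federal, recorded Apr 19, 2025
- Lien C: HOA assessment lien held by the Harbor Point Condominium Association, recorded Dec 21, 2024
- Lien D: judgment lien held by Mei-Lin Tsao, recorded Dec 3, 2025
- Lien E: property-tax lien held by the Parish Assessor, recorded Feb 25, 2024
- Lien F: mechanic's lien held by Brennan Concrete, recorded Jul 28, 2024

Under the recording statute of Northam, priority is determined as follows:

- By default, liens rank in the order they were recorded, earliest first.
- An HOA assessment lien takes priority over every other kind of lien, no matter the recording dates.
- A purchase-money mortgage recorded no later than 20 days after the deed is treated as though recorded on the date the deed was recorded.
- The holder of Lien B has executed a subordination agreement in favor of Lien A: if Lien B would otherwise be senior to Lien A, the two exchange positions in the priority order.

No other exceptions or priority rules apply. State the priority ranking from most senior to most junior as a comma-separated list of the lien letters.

C, E, F, A, D, B

First, effective dates: A missed the 20-day window (84 days after the deed), so its recording date stands.
C is an HOA assessment lien, so it outranks all other liens regardless of date.
Remaining liens by effective date: E (Feb 25, 2024), F (Jul 28, 2024), B (Apr 19, 2025), D (Dec 3, 2025), A (Jan 16, 2026).
Because B would otherwise rank above A, the subordination swaps them.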